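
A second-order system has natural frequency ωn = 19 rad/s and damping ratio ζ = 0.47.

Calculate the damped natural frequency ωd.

ωd = ωn√(1 - ζ²) = 19√(1 - 0.47²) = 16.77 rad/s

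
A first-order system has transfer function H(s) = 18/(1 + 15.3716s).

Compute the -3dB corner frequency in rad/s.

Corner frequency = 1/τ = 1/15.3716 = 0.065 rad/s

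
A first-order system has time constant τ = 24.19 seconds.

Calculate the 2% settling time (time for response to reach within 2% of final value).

For first-order system, 2% settling time ≈ 4τ = 4 × 24.19 = 96.76 s.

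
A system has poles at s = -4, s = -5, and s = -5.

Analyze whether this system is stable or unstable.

All poles are in the left half-plane. System is stable.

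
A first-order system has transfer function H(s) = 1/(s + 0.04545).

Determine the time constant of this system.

For H(s) = 1/(s + 1/τ), the pole is at -1/τ = -0.04545, so τ = 1/0.04545 = 22 s.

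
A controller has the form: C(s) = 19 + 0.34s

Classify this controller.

This is a Proportional-Derivative (PD) controller.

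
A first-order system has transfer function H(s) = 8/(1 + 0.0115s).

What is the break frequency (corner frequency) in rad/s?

Corner frequency = 1/τ = 1/0.0115 = 86.957 rad/s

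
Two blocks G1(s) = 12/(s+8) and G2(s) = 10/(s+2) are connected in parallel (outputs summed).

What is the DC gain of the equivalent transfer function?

Parallel: G_eq = G1 + G2. DC gain = G1(0) + G2(0) = 12/8 + 10/2 = 1.5 + 5 = 6.5.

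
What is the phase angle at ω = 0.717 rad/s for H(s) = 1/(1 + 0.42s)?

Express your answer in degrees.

Phase = -arctan(ωτ) = -arctan(0.717 × 0.42) = -16.8°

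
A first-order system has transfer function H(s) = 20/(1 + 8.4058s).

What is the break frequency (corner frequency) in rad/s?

Corner frequency = 1/τ = 1/8.4058 = 0.119 rad/s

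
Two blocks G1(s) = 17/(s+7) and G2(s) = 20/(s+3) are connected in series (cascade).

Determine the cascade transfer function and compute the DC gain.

Series: multiply transfer functions. G_eq = 17/(s+7) × 20/(s+3) = 340/((s+7)(s+3)). DC gain = 340/(7×3) = 16.1905.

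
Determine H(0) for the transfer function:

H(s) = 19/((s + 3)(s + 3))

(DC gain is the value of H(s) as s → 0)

DC gain = H(0) = 19/(3 × 3) = 19/9 = 2.1111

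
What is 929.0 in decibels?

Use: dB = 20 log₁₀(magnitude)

dB = 20 log₁₀(929.0) = 59.4 dB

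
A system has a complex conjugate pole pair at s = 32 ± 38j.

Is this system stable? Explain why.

Real part of poles is 32 (> 0, right half-plane). Unstable.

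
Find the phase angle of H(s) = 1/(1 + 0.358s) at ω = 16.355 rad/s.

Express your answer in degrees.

Phase = -arctan(ωτ) = -arctan(16.355 × 0.358) = -80.3°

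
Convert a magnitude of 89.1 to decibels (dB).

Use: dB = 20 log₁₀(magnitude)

dB = 20 log₁₀(89.1) = 39.0 dB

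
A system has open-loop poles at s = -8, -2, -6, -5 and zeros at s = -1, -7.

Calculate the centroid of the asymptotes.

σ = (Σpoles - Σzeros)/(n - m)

σ = (Σpoles - Σzeros)/(n - m) = (-21 - (-8))/(4 - 2) = -13/2 = -6.5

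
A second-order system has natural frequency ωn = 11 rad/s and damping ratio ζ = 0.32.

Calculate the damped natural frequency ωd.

ωd = ωn√(1 - ζ²) = 11√(1 - 0.32²) = 10.42 rad/s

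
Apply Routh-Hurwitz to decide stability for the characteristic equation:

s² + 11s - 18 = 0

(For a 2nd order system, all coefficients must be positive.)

Coefficients: 1, 11, -18. c=-18 not positive, so system is unstable.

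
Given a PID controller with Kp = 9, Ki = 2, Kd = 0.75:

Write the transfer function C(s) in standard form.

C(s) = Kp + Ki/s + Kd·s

Substituting values: C(s) = 9 + 2/s + 0.75s = (0.75s² + 9s + 2)/s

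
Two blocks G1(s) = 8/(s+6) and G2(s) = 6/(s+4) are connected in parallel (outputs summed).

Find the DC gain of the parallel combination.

Parallel: G_eq = G1 + G2. DC gain = G1(0) + G2(0) = 8/6 + 6/4 = 1.3333 + 1.5 = 2.8333.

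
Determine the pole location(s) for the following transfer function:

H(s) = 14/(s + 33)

Pole is where denominator = 0: s + 33 = 0, so s = -33.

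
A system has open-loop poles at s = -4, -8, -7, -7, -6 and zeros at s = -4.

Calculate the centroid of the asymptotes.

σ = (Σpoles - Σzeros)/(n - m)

σ = (Σpoles - Σzeros)/(n - m) = (-32 - (-4))/(5 - 1) = -28/4 = -7.0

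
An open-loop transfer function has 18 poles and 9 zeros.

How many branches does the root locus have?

Root locus has n branches where n = number of poles = 18.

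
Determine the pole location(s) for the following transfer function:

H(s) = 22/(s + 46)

Pole is where denominator = 0: s + 46 = 0, so s = -46.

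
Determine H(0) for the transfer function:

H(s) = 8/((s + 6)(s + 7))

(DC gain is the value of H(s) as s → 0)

DC gain = H(0) = 8/(6 × 7) = 8/42 = 0.1905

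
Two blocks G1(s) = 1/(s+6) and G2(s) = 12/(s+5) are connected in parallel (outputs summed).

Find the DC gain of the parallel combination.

Parallel: G_eq = G1 + G2. DC gain = G1(0) + G2(0) = 1/6 + 12/5 = 0.1667 + 2.4 = 2.5667.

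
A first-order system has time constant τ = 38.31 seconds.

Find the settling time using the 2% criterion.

For first-order system, 2% settling time ≈ 4τ = 4 × 38.31 = 153.24 s.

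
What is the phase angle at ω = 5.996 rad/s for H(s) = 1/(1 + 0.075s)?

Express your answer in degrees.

Phase = -arctan(ωτ) = -arctan(5.996 × 0.075) = -24.2°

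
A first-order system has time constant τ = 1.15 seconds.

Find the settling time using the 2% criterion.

For first-order system, 2% settling time ≈ 4τ = 4 × 1.15 = 4.6 s.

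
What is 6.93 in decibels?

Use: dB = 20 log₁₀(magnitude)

dB = 20 log₁₀(6.93) = 16.8 dB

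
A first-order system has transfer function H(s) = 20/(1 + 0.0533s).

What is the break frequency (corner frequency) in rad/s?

Corner frequency = 1/τ = 1/0.0533 = 18.762 rad/s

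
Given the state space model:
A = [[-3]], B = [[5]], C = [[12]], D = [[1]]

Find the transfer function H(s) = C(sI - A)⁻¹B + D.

(sI - A)⁻¹ = 1/(s + 3). H(s) = 12×5/(s + 3) + 1 = (s + 63)/(s + 3).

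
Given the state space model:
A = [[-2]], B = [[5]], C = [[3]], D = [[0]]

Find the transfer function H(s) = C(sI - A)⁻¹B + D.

(sI - A)⁻¹ = 1/(s + 2). H(s) = 3 × 5/(s + 2) + 0 = 15/(s + 2).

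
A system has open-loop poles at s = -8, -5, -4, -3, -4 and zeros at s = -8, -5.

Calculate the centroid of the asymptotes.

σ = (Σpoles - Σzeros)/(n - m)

σ = (Σpoles - Σzeros)/(n - m) = (-24 - (-13))/(5 - 2) = -11/3 = -3.67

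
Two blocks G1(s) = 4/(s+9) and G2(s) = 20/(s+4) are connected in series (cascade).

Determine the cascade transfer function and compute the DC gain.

Series: multiply transfer functions. G_eq = 4/(s+9) × 20/(s+4) = 80/((s+9)(s+4)). DC gain = 80/(9×4) = 2.2222.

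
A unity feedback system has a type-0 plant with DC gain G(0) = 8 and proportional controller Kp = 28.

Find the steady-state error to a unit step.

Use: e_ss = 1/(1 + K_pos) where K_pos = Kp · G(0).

K_pos = Kp · G(0) = 28 × 8 = 224. e_ss = 1/(1 + 224) = 0.0044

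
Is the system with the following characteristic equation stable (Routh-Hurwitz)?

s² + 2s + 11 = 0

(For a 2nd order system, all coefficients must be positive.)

Coefficients: 1, 2, 11. All positive, so system is stable.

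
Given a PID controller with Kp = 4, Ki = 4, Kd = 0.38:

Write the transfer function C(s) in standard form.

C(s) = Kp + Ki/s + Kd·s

Substituting values: C(s) = 4 + 4/s + 0.38s = (0.38s² + 4s + 4)/s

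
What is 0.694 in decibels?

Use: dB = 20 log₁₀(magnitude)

dB = 20 log₁₀(0.694) = -3.2 dB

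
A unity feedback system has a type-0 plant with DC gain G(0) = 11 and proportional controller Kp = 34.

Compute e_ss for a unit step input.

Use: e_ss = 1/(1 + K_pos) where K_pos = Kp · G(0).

K_pos = Kp · G(0) = 34 × 11 = 374. e_ss = 1/(1 + 374) = 0.0027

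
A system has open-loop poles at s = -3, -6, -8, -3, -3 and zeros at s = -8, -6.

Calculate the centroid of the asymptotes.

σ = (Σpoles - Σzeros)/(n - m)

σ = (Σpoles - Σzeros)/(n - m) = (-23 - (-14))/(5 - 2) = -9/3 = -3.0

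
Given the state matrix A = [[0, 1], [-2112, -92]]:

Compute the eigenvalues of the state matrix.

det(A - λI) = λ² - (-92)λ + 2112 = (λ - (-48))(λ - (-44)). Eigenvalues: -48, -44.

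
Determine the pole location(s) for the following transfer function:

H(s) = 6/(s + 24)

Pole is where denominator = 0: s + 24 = 0, so s = -24.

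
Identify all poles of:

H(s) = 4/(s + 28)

Pole is where denominator = 0: s + 28 = 0, so s = -28.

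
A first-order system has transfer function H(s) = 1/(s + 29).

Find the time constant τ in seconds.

For H(s) = 1/(s + 1/τ), the pole is at -1/τ = -29, so τ = 1/29 = 0.0345 s.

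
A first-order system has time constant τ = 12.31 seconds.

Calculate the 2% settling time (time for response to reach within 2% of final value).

For first-order system, 2% settling time ≈ 4τ = 4 × 12.31 = 49.24 s.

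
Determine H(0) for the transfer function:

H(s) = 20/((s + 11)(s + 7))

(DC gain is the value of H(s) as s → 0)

DC gain = H(0) = 20/(11 × 7) = 20/77 = 0.2597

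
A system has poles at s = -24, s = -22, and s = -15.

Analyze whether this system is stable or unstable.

All poles are in the left half-plane. System is stable.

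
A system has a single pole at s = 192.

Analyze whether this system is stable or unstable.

Pole at s = 192 is in the right half-plane. Unstable.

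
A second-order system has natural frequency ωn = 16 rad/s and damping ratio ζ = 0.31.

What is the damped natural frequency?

ωd = ωn√(1 - ζ²) = 16√(1 - 0.31²) = 15.21 rad/s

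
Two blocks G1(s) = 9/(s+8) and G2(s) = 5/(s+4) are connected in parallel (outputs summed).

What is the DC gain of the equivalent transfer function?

Parallel: G_eq = G1 + G2. DC gain = G1(0) + G2(0) = 9/8 + 5/4 = 1.125 + 1.25 = 2.375.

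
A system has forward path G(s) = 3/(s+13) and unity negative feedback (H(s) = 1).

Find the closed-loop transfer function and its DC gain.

T(s) = G/(1+GH) = [3/(s+13)] / [1 + 3/(s+13)] = 3/(s+13+3) = 3/(s+16). DC gain = 3/16 = 0.1875.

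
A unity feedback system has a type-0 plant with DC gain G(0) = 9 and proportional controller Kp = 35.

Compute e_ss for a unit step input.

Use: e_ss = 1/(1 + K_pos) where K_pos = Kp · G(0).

K_pos = Kp · G(0) = 35 × 9 = 315. e_ss = 1/(1 + 315) = 0.0032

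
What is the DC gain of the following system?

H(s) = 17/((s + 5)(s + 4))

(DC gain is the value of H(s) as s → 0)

DC gain = H(0) = 17/(5 × 4) = 17/20 = 0.85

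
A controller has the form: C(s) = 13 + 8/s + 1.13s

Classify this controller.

This is a Proportional-Integral-Derivative (PID) controller.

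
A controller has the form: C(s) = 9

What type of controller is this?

This is a Proportional (P) controller.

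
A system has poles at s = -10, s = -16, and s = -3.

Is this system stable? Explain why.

All poles are in the left half-plane. System is stable.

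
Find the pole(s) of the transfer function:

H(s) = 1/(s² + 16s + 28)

Discriminant = 16² - 4×1×28 = 256 - 112 = 144 > 0, so two distinct real poles. Using quadratic formula: s = (-16 ± √144)/(2×1) = (-16 ± √144)/2, with √144 = 12. s₁ = -4/2 = -2, s₂ = -28/2 = -14. Poles: s₁ = -2, s₂ = -14.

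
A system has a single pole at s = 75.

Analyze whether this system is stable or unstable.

Pole at s = 75 is in the right half-plane. Unstable.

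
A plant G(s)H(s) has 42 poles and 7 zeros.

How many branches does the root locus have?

Root locus has n branches where n = number of poles = 42.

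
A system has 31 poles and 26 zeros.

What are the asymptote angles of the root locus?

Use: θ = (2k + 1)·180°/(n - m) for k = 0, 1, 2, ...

n - m = 31 - 26 = 5. Angles: θk = (2k + 1)·180°/5 = 36°, 108°, 180°, 252°, 324°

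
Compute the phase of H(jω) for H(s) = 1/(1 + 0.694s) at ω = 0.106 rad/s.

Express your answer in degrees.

Phase = -arctan(ωτ) = -arctan(0.106 × 0.694) = -4.2°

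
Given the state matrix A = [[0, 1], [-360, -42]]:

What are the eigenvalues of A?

det(A - λI) = λ² - (-42)λ + 360 = (λ - (-12))(λ - (-30)). Eigenvalues: -12, -30.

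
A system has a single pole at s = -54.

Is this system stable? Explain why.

Pole at s = -54 is in the left half-plane. Stable.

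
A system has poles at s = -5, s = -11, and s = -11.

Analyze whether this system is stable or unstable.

All poles are in the left half-plane. System is stable.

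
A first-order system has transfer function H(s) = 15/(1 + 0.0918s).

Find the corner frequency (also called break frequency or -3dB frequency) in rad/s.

Corner frequency = 1/τ = 1/0.0918 = 10.893 rad/s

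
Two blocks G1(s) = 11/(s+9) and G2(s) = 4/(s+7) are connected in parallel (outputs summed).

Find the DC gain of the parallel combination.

Parallel: G_eq = G1 + G2. DC gain = G1(0) + G2(0) = 11/9 + 4/7 = 1.2222 + 0.5714 = 1.7937.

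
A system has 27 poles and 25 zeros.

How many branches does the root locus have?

Root locus has n branches where n = number of poles = 27.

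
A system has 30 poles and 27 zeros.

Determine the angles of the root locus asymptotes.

n - m = 30 - 27 = 3. Angles: θk = (2k + 1)·180°/3 = 60°, 180°, 300°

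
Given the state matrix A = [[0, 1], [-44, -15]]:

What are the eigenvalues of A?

det(A - λI) = λ² - (-15)λ + 44 = (λ - (-4))(λ - (-11)). Eigenvalues: -4, -11.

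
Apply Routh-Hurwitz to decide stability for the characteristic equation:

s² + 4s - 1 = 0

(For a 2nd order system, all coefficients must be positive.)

Coefficients: 1, 4, -1. c=-1 not positive, so system is unstable.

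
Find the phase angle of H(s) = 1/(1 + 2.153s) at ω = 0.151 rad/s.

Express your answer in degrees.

Phase = -arctan(ωτ) = -arctan(0.151 × 2.153) = -18.0°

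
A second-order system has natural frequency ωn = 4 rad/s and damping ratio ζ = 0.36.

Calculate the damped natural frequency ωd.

ωd = ωn√(1 - ζ²) = 4√(1 - 0.36²) = 3.73 rad/s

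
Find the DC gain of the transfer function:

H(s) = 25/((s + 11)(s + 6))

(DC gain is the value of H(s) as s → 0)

DC gain = H(0) = 25/(11 × 6) = 25/66 = 0.3788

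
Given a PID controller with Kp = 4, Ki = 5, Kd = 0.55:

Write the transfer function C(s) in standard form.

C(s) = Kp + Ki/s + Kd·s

Substituting values: C(s) = 4 + 5/s + 0.55s = (0.55s² + 4s + 5)/s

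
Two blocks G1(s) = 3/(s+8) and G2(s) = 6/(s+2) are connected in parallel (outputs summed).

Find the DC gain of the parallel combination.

Parallel: G_eq = G1 + G2. DC gain = G1(0) + G2(0) = 3/8 + 6/2 = 0.375 + 3 = 3.375.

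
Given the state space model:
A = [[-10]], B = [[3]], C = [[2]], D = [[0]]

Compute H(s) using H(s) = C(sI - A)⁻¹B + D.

(sI - A)⁻¹ = 1/(s + 10). H(s) = 2 × 3/(s + 10) + 0 = 6/(s + 10).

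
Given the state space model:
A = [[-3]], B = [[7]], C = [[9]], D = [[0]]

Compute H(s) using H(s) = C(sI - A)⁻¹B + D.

(sI - A)⁻¹ = 1/(s + 3). H(s) = 9 × 7/(s + 3) + 0 = 63/(s + 3).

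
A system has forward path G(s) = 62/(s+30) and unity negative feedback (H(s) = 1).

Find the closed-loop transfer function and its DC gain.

T(s) = G/(1+GH) = [62/(s+30)] / [1 + 62/(s+30)] = 62/(s+30+62) = 62/(s+92). DC gain = 62/92 = 0.6739.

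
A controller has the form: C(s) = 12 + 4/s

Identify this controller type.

This is a Proportional-Integral (PI) controller.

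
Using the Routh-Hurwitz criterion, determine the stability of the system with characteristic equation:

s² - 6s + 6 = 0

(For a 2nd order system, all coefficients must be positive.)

Coefficients: 1, -6, 6. b=-6 not positive, so system is unstable.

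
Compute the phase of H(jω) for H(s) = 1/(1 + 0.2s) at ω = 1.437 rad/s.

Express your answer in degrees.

Phase = -arctan(ωτ) = -arctan(1.437 × 0.2) = -16.0°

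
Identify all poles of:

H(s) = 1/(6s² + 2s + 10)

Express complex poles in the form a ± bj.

Discriminant = 2² - 4×6×10 = 4 - 240 = -236 < 0, so the poles are a complex conjugate pair s = (-2 ± j√236)/(2×6). Real part = -2/(2×6) = -2/12 ≈ -0.1667; imaginary part = ±√236/(2×6) ≈ 1.2802. Poles: s = -0.1667 ± 1.2802j.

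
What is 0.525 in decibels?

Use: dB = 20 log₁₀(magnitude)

dB = 20 log₁₀(0.525) = -5.6 dB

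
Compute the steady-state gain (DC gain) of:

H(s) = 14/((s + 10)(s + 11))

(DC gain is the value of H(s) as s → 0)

DC gain = H(0) = 14/(10 × 11) = 14/110 = 0.1273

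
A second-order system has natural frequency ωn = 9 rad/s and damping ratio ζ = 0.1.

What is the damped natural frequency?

ωd = ωn√(1 - ζ²) = 9√(1 - 0.1²) = 8.95 rad/s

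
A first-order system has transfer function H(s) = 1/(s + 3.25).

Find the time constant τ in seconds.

For H(s) = 1/(s + 1/τ), the pole is at -1/τ = -3.25, so τ = 1/3.25 = 0.3077 s.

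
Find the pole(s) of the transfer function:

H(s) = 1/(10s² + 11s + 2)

Discriminant = 11² - 4×10×2 = 121 - 80 = 41 > 0, so two distinct real poles. Using quadratic formula: s = (-11 ± √41)/(2×10) = (-11 ± √41)/20, with √41 ≈ 6.4031. s₁ ≈ -0.2298, s₂ ≈ -0.8702. Poles: s₁ = -0.2298, s₂ = -0.8702.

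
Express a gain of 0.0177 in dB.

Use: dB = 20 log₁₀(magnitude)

dB = 20 log₁₀(0.0177) = -35.0 dB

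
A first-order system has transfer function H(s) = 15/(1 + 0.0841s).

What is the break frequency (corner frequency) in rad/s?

Corner frequency = 1/τ = 1/0.0841 = 11.891 rad/s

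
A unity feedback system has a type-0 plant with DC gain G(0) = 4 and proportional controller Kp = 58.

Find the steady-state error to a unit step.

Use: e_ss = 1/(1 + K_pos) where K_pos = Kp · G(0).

K_pos = Kp · G(0) = 58 × 4 = 232. e_ss = 1/(1 + 232) = 0.0043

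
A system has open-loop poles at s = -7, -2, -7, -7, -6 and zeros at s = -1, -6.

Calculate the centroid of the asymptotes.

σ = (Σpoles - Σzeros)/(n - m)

σ = (Σpoles - Σzeros)/(n - m) = (-29 - (-7))/(5 - 2) = -22/3 = -7.33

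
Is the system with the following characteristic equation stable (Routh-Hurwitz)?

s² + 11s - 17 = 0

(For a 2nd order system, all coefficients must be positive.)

Coefficients: 1, 11, -17. c=-17 not positive, so system is unstable.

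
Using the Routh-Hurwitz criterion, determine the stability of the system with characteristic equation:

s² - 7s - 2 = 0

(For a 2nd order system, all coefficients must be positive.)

Coefficients: 1, -7, -2. b=-7, c=-2 not positive, so system is unstable.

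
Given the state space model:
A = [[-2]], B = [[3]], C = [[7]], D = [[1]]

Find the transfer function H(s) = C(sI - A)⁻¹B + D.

(sI - A)⁻¹ = 1/(s + 2). H(s) = 7×3/(s + 2) + 1 = (s + 23)/(s + 2).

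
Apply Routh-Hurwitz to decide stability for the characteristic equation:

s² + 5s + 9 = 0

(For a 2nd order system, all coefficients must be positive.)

Coefficients: 1, 5, 9. All positive, so system is stable.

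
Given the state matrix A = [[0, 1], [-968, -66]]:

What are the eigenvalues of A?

det(A - λI) = λ² - (-66)λ + 968 = (λ - (-22))(λ - (-44)). Eigenvalues: -22, -44.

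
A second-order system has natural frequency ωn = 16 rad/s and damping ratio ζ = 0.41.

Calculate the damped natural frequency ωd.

ωd = ωn√(1 - ζ²) = 16√(1 - 0.41²) = 14.59 rad/s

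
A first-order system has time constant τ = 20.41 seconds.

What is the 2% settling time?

For first-order system, 2% settling time ≈ 4τ = 4 × 20.41 = 81.64 s.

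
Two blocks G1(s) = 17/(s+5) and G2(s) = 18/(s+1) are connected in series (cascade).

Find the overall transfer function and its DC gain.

Series: multiply transfer functions. G_eq = 17/(s+5) × 18/(s+1) = 306/((s+5)(s+1)). DC gain = 306/(5×1) = 61.2.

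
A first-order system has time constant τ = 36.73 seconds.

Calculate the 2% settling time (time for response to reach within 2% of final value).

For first-order system, 2% settling time ≈ 4τ = 4 × 36.73 = 146.92 s.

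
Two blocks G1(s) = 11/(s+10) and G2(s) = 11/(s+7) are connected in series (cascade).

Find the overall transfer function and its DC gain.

Series: multiply transfer functions. G_eq = 11/(s+10) × 11/(s+7) = 121/((s+10)(s+7)). DC gain = 121/(10×7) = 1.7286.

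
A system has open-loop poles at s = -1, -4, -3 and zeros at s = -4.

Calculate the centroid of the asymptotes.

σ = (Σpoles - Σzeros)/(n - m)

σ = (Σpoles - Σzeros)/(n - m) = (-8 - (-4))/(3 - 1) = -4/2 = -2.0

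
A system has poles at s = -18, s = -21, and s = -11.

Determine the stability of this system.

All poles are in the left half-plane. System is stable.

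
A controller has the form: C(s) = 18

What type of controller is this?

This is a Proportional (P) controller.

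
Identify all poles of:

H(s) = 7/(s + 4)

Pole is where denominator = 0: s + 4 = 0, so s = -4.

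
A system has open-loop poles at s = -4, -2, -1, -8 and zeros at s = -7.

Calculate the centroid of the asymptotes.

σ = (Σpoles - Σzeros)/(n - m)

σ = (Σpoles - Σzeros)/(n - m) = (-15 - (-7))/(4 - 1) = -8/3 = -2.67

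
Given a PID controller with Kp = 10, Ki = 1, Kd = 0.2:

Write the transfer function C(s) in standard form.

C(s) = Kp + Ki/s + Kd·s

Substituting values: C(s) = 10 + 1/s + 0.2s = (0.2s² + 10s + 1)/s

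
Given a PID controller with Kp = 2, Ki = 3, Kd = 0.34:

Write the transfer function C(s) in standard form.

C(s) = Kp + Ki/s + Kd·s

Substituting values: C(s) = 2 + 3/s + 0.34s = (0.34s² + 2s + 3)/s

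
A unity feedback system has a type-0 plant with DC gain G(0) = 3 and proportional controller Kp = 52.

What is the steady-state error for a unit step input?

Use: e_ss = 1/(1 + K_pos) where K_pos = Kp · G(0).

K_pos = Kp · G(0) = 52 × 3 = 156. e_ss = 1/(1 + 156) = 0.0064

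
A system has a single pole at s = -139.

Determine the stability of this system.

Pole at s = -139 is in the left half-plane. Stable.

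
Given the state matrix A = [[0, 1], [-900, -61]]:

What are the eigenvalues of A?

det(A - λI) = λ² - (-61)λ + 900 = (λ - (-36))(λ - (-25)). Eigenvalues: -36, -25.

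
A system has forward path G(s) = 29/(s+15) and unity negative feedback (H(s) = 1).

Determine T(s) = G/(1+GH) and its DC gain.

T(s) = G/(1+GH) = [29/(s+15)] / [1 + 29/(s+15)] = 29/(s+15+29) = 29/(s+44). DC gain = 29/44 = 0.6591.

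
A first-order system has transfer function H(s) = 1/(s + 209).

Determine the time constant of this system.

For H(s) = 1/(s + 1/τ), the pole is at -1/τ = -209, so τ = 1/209 = 0.0048 s.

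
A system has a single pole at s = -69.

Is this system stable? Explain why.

Pole at s = -69 is in the left half-plane. Stable.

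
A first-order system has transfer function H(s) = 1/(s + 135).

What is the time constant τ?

For H(s) = 1/(s + 1/τ), the pole is at -1/τ = -135, so τ = 1/135 = 0.0074 s.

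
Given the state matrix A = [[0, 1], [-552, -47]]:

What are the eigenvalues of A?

det(A - λI) = λ² - (-47)λ + 552 = (λ - (-24))(λ - (-23)). Eigenvalues: -24, -23.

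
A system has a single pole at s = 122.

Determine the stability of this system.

Pole at s = 122 is in the right half-plane. Unstable.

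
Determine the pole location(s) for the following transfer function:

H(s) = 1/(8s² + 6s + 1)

Discriminant = 6² - 4×8×1 = 36 - 32 = 4 > 0, so two distinct real poles. Using quadratic formula: s = (-6 ± √4)/(2×8) = (-6 ± √4)/16, with √4 = 2. s₁ = -4/16 = -0.25, s₂ = -8/16 = -0.5. Poles: s₁ = -0.25, s₂ = -0.5.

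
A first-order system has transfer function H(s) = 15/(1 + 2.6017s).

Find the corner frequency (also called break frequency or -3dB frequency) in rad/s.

Corner frequency = 1/τ = 1/2.6017 = 0.384 rad/s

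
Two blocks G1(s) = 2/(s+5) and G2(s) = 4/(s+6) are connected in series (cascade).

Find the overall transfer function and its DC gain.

Series: multiply transfer functions. G_eq = 2/(s+5) × 4/(s+6) = 8/((s+5)(s+6)). DC gain = 8/(5×6) = 0.2667.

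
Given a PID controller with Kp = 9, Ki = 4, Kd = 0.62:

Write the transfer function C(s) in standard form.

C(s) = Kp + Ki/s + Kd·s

Substituting values: C(s) = 9 + 4/s + 0.62s = (0.62s² + 9s + 4)/s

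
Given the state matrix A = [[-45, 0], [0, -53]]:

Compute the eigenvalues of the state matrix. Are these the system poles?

For diagonal matrix, eigenvalues are diagonal entries: λ₁ = -45, λ₂ = -53. Eigenvalues of A = system poles.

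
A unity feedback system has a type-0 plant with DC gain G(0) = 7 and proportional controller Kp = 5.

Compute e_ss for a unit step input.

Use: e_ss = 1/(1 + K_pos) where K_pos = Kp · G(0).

K_pos = Kp · G(0) = 5 × 7 = 35. e_ss = 1/(1 + 35) = 0.0278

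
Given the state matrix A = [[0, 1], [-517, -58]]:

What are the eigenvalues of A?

det(A - λI) = λ² - (-58)λ + 517 = (λ - (-11))(λ - (-47)). Eigenvalues: -11, -47.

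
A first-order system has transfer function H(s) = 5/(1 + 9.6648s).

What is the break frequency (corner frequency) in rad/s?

Corner frequency = 1/τ = 1/9.6648 = 0.103 rad/s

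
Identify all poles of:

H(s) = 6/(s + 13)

Pole is where denominator = 0: s + 13 = 0, so s = -13.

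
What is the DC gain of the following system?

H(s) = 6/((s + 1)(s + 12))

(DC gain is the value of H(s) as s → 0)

DC gain = H(0) = 6/(1 × 12) = 6/12 = 0.5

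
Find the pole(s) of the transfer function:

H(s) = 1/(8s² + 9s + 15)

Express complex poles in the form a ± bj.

Discriminant = 9² - 4×8×15 = 81 - 480 = -399 < 0, so the poles are a complex conjugate pair s = (-9 ± j√399)/(2×8). Real part = -9/(2×8) = -9/16 = -0.5625; imaginary part = ±√399/(2×8) ≈ 1.2484. Poles: s = -0.5625 ± 1.2484j.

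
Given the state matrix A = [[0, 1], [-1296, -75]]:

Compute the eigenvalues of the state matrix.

det(A - λI) = λ² - (-75)λ + 1296 = (λ - (-48))(λ - (-27)). Eigenvalues: -48, -27.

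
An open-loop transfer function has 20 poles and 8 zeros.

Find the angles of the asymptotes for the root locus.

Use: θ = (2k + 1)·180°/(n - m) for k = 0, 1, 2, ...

n - m = 20 - 8 = 12. Angles: θk = (2k + 1)·180°/12 = 15°, 45°, 75°, 105°, 135°, 165°, 195°, 225°, 255°, 285°, 315°, 345°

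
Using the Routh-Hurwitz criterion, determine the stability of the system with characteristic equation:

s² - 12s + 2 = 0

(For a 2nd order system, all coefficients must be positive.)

Coefficients: 1, -12, 2. b=-12 not positive, so system is unstable.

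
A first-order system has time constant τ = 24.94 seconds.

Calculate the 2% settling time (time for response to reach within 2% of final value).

For first-order system, 2% settling time ≈ 4τ = 4 × 24.94 = 99.76 s.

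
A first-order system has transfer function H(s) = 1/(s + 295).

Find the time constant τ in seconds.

For H(s) = 1/(s + 1/τ), the pole is at -1/τ = -295, so τ = 1/295 = 0.0034 s.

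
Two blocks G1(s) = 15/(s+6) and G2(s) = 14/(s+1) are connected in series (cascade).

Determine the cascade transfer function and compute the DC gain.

Series: multiply transfer functions. G_eq = 15/(s+6) × 14/(s+1) = 210/((s+6)(s+1)). DC gain = 210/(6×1) = 35.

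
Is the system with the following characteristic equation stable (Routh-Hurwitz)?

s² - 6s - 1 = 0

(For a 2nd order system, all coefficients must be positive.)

Coefficients: 1, -6, -1. b=-6, c=-1 not positive, so system is unstable.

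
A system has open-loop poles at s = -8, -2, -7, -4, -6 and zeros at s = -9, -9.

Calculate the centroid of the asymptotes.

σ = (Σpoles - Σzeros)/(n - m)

σ = (Σpoles - Σzeros)/(n - m) = (-27 - (-18))/(5 - 2) = -9/3 = -3.0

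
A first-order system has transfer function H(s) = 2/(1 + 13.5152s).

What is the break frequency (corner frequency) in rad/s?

Corner frequency = 1/τ = 1/13.5152 = 0.074 rad/s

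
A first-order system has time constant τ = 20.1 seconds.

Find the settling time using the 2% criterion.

For first-order system, 2% settling time ≈ 4τ = 4 × 20.1 = 80.4 s.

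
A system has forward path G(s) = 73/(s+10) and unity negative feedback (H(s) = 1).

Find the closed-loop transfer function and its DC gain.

T(s) = G/(1+GH) = [73/(s+10)] / [1 + 73/(s+10)] = 73/(s+10+73) = 73/(s+83). DC gain = 73/83 = 0.8795.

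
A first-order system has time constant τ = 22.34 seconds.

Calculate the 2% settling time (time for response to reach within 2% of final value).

For first-order system, 2% settling time ≈ 4τ = 4 × 22.34 = 89.36 s.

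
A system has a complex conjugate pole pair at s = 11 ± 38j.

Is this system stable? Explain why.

Real part of poles is 11 (> 0, right half-plane). Unstable.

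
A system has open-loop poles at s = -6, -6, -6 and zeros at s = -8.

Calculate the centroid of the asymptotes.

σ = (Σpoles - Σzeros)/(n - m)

σ = (Σpoles - Σzeros)/(n - m) = (-18 - (-8))/(3 - 1) = -10/2 = -5.0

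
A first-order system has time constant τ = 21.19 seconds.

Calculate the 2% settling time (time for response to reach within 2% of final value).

For first-order system, 2% settling time ≈ 4τ = 4 × 21.19 = 84.76 s.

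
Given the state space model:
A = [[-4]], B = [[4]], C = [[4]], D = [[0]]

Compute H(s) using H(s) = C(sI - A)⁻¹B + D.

(sI - A)⁻¹ = 1/(s + 4). H(s) = 4 × 4/(s + 4) + 0 = 16/(s + 4).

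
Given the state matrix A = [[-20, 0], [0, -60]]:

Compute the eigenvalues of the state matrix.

For diagonal matrix, eigenvalues are diagonal entries: λ₁ = -20, λ₂ = -60.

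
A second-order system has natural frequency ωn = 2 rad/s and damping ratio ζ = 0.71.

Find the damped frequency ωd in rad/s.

ωd = ωn√(1 - ζ²) = 2√(1 - 0.71²) = 1.41 rad/s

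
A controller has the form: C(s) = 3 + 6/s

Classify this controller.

This is a Proportional-Integral (PI) controller.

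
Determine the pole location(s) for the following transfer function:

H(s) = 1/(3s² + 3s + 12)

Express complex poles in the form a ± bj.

Discriminant = 3² - 4×3×12 = 9 - 144 = -135 < 0, so the poles are a complex conjugate pair s = (-3 ± j√135)/(2×3). Real part = -3/(2×3) = -3/6 = -0.5; imaginary part = ±√135/(2×3) ≈ 1.9365. Poles: s = -0.5 ± 1.9365j.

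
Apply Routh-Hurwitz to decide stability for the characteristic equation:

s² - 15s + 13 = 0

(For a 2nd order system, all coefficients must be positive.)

Coefficients: 1, -15, 13. b=-15 not positive, so system is unstable.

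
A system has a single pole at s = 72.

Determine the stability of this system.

Pole at s = 72 is in the right half-plane. Unstable.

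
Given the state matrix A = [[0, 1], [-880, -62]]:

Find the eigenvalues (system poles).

det(A - λI) = λ² - (-62)λ + 880 = (λ - (-40))(λ - (-22)). Eigenvalues: -40, -22.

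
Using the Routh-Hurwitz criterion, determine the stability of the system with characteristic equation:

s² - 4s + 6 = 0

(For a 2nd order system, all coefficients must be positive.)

Coefficients: 1, -4, 6. b=-4 not positive, so system is unstable.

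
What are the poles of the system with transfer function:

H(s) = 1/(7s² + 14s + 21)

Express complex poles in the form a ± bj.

Discriminant = 14² - 4×7×21 = 196 - 588 = -392 < 0, so the poles are a complex conjugate pair s = (-14 ± j√392)/(2×7). Real part = -14/(2×7) = -14/14 = -1; imaginary part = ±√392/(2×7) ≈ 1.4142. Poles: s = -1 ± 1.4142j.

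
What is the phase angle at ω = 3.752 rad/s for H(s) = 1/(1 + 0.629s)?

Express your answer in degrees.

Phase = -arctan(ωτ) = -arctan(3.752 × 0.629) = -67.0°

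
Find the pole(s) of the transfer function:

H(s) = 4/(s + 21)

Pole is where denominator = 0: s + 21 = 0, so s = -21.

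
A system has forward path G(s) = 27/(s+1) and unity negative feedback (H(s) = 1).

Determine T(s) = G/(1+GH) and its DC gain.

T(s) = G/(1+GH) = [27/(s+1)] / [1 + 27/(s+1)] = 27/(s+1+27) = 27/(s+28). DC gain = 27/28 = 0.9643.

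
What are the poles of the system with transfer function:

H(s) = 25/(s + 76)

Pole is where denominator = 0: s + 76 = 0, so s = -76.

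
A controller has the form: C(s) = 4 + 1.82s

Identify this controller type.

This is a Proportional-Derivative (PD) controller.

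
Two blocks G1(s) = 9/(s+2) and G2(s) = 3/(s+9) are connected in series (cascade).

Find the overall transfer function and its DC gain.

Series: multiply transfer functions. G_eq = 9/(s+2) × 3/(s+9) = 27/((s+2)(s+9)). DC gain = 27/(2×9) = 1.5.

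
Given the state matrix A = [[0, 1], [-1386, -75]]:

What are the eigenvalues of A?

det(A - λI) = λ² - (-75)λ + 1386 = (λ - (-33))(λ - (-42)). Eigenvalues: -33, -42.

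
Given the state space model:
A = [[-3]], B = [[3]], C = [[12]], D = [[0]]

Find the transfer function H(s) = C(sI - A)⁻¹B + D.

(sI - A)⁻¹ = 1/(s + 3). H(s) = 12 × 3/(s + 3) + 0 = 36/(s + 3).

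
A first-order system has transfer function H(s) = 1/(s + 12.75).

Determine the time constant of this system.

For H(s) = 1/(s + 1/τ), the pole is at -1/τ = -12.75, so τ = 1/12.75 = 0.0784 s.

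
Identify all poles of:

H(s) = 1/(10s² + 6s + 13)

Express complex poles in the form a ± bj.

Discriminant = 6² - 4×10×13 = 36 - 520 = -484 < 0, so the poles are a complex conjugate pair s = (-6 ± j√484)/(2×10). Real part = -6/(2×10) = -6/20 = -0.3; imaginary part = ±√484/(2×10) = 22/20 = 1.1. Poles: s = -0.3 ± 1.1j.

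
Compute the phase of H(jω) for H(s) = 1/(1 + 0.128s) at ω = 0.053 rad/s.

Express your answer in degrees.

Phase = -arctan(ωτ) = -arctan(0.053 × 0.128) = -0.4°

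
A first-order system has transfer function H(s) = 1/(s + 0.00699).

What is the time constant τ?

For H(s) = 1/(s + 1/τ), the pole is at -1/τ = -0.00699, so τ = 1/0.00699 = 143.1 s.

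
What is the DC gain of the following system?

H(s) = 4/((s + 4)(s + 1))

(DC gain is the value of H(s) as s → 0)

DC gain = H(0) = 4/(4 × 1) = 4/4 = 1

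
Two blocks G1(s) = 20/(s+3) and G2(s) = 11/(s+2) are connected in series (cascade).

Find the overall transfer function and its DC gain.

Series: multiply transfer functions. G_eq = 20/(s+3) × 11/(s+2) = 220/((s+3)(s+2)). DC gain = 220/(3×2) = 36.6667.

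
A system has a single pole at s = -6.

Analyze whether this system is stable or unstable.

Pole at s = -6 is in the left half-plane. Stable.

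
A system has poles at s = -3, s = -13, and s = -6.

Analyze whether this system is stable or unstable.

All poles are in the left half-plane. System is stable.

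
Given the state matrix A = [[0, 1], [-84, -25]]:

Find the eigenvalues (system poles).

det(A - λI) = λ² - (-25)λ + 84 = (λ - (-21))(λ - (-4)). Eigenvalues: -21, -4.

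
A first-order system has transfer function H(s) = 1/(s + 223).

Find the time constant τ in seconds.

For H(s) = 1/(s + 1/τ), the pole is at -1/τ = -223, so τ = 1/223 = 0.0045 s.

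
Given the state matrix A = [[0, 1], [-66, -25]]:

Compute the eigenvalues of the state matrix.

det(A - λI) = λ² - (-25)λ + 66 = (λ - (-3))(λ - (-22)). Eigenvalues: -3, -22.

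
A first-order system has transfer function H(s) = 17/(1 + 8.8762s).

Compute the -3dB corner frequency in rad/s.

Corner frequency = 1/τ = 1/8.8762 = 0.113 rad/s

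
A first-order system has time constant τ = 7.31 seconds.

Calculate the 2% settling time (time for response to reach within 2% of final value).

For first-order system, 2% settling time ≈ 4τ = 4 × 7.31 = 29.24 s.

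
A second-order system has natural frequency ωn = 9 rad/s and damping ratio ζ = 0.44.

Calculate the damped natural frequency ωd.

ωd = ωn√(1 - ζ²) = 9√(1 - 0.44²) = 8.08 rad/s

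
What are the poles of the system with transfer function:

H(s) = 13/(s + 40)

Pole is where denominator = 0: s + 40 = 0, so s = -40.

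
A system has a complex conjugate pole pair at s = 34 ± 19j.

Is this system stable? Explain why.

Real part of poles is 34 (> 0, right half-plane). Unstable.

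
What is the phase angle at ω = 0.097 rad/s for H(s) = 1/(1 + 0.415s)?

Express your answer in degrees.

Phase = -arctan(ωτ) = -arctan(0.097 × 0.415) = -2.3°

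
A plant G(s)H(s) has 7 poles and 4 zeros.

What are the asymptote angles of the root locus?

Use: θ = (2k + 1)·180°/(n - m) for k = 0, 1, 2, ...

n - m = 7 - 4 = 3. Angles: θk = (2k + 1)·180°/3 = 60°, 180°, 300°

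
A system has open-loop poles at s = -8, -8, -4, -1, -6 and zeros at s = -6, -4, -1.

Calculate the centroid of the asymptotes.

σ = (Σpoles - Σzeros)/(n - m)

σ = (Σpoles - Σzeros)/(n - m) = (-27 - (-11))/(5 - 3) = -16/2 = -8.0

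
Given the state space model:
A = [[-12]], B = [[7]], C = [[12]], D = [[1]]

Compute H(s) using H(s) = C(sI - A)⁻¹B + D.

(sI - A)⁻¹ = 1/(s + 12). H(s) = 12×7/(s + 12) + 1 = (s + 96)/(s + 12).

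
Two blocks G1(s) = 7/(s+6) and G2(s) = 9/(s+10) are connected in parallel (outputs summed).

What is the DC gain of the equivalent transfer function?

Parallel: G_eq = G1 + G2. DC gain = G1(0) + G2(0) = 7/6 + 9/10 = 1.1667 + 0.9 = 2.0667.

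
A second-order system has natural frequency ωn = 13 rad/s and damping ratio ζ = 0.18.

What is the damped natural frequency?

ωd = ωn√(1 - ζ²) = 13√(1 - 0.18²) = 12.79 rad/s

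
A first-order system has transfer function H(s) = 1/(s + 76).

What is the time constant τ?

For H(s) = 1/(s + 1/τ), the pole is at -1/τ = -76, so τ = 1/76 = 0.0132 s.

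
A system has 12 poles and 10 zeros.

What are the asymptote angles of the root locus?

n - m = 12 - 10 = 2. Angles: θk = (2k + 1)·180°/2 = 90°, 270°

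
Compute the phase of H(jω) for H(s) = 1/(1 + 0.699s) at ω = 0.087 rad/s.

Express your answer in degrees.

Phase = -arctan(ωτ) = -arctan(0.087 × 0.699) = -3.5°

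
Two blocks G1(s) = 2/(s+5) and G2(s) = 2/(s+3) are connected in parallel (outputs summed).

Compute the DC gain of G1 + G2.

Parallel: G_eq = G1 + G2. DC gain = G1(0) + G2(0) = 2/5 + 2/3 = 0.4 + 0.6667 = 1.0667.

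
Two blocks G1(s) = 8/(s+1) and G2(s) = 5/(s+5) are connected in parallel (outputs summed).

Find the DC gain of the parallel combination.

Parallel: G_eq = G1 + G2. DC gain = G1(0) + G2(0) = 8/1 + 5/5 = 8 + 1 = 9.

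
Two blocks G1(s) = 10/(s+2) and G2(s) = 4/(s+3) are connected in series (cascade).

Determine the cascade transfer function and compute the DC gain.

Series: multiply transfer functions. G_eq = 10/(s+2) × 4/(s+3) = 40/((s+2)(s+3)). DC gain = 40/(2×3) = 6.6667.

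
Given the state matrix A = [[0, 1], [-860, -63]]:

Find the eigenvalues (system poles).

det(A - λI) = λ² - (-63)λ + 860 = (λ - (-43))(λ - (-20)). Eigenvalues: -43, -20.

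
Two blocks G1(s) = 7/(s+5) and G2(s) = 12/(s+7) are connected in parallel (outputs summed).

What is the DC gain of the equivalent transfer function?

Parallel: G_eq = G1 + G2. DC gain = G1(0) + G2(0) = 7/5 + 12/7 = 1.4 + 1.7143 = 3.1143.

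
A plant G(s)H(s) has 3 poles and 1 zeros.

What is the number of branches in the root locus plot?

Root locus has n branches where n = number of poles = 3.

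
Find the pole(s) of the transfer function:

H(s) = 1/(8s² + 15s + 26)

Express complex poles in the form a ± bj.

Discriminant = 15² - 4×8×26 = 225 - 832 = -607 < 0, so the poles are a complex conjugate pair s = (-15 ± j√607)/(2×8). Real part = -15/(2×8) = -15/16 = -0.9375; imaginary part = ±√607/(2×8) ≈ 1.5398. Poles: s = -0.9375 ± 1.5398j.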